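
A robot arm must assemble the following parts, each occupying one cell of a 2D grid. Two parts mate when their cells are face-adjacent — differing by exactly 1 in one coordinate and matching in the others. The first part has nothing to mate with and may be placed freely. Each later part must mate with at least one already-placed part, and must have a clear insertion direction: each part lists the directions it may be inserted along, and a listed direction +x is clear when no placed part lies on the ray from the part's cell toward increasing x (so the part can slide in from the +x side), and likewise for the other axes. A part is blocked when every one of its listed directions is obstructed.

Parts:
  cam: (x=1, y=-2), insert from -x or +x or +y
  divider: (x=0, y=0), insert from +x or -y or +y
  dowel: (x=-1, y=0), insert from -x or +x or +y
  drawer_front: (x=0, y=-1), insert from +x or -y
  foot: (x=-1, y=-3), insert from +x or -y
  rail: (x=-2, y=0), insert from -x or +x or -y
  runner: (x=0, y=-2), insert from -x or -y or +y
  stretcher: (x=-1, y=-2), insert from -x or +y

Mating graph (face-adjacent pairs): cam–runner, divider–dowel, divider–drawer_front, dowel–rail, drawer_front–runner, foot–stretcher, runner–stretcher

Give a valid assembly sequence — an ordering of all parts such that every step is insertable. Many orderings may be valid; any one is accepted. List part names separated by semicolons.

drawer_front; divider; dowel; runner; stretcher; foot; rail; cam

1. drawer_front@(0, -1) [+x clear] — {drawer_front}
2. divider@(0, 0) [+x clear] — {divider, drawer_front}
3. dowel@(-1, 0) [-x clear] — {divider, dowel, drawer_front}
4. runner@(0, -2) [-x clear] — {divider, dowel, drawer_front, runner}
5. stretcher@(-1, -2) [-x clear] — {divider, dowel, drawer_front, runner, stretcher}
6. foot@(-1, -3) [+x clear] — {divider, dowel, drawer_front, foot, runner, stretcher}
7. rail@(-2, 0) [-x clear] — {divider, dowel, drawer_front, foot, rail, runner, stretcher}
8. cam@(1, -2) [+x clear] — {cam, divider, dowel, drawer_front, foot, rail, runner, stretcher}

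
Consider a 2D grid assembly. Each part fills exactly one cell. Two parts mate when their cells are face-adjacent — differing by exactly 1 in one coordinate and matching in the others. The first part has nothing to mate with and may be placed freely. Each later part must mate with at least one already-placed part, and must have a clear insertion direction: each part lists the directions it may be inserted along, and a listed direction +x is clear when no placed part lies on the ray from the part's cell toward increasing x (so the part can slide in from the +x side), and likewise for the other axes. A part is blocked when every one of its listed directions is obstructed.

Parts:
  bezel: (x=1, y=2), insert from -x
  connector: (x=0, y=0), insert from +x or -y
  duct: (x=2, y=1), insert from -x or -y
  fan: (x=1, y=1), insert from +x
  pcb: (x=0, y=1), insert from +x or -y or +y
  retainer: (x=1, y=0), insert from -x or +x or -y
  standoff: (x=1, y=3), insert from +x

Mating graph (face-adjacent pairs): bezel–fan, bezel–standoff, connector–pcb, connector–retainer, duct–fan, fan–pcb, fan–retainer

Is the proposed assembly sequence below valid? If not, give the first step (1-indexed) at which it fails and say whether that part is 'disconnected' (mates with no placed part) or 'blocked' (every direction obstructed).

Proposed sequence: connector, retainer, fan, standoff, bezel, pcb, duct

Invalid at step 4 (disconnected)

1. connector@(0, 0) [+x clear] — {connector}
2. retainer@(1, 0) [+x clear] — {connector, retainer}
3. fan@(1, 1) [+x clear] — {connector, fan, retainer}
4. standoff@(1, 3) — no placed neighbour ⇒ disconnected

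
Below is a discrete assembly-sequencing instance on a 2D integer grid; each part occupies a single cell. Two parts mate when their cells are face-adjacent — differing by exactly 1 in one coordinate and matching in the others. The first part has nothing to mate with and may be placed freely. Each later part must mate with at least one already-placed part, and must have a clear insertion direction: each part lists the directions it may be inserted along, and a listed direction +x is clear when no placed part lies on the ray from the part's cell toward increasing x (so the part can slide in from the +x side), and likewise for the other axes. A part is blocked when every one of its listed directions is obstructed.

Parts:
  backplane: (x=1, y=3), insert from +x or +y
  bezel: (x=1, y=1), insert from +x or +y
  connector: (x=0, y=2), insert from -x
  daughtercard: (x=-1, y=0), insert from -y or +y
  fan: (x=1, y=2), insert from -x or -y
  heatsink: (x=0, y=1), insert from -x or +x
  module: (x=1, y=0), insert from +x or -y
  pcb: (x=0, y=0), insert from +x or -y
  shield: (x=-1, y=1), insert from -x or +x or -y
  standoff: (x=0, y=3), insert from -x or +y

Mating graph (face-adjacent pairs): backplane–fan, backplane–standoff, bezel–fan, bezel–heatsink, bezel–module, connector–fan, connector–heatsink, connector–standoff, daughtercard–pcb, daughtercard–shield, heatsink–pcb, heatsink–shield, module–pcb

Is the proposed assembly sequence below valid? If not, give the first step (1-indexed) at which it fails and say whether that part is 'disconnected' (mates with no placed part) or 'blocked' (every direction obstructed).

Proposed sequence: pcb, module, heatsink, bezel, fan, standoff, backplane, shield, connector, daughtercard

1. pcb@(0, 0) [+x clear] — {pcb}
2. module@(1, 0) [+x clear] — {module, pcb}
3. heatsink@(0, 1) [-x clear] — {heatsink, module, pcb}
4. bezel@(1, 1) [+x clear] — {bezel, heatsink, module, pcb}
5. fan@(1, 2) [-x clear] — {bezel, fan, heatsink, module, pcb}
6. standoff@(0, 3) — no placed neighbour ⇒ disconnected

Invalid at step 6 (disconnected)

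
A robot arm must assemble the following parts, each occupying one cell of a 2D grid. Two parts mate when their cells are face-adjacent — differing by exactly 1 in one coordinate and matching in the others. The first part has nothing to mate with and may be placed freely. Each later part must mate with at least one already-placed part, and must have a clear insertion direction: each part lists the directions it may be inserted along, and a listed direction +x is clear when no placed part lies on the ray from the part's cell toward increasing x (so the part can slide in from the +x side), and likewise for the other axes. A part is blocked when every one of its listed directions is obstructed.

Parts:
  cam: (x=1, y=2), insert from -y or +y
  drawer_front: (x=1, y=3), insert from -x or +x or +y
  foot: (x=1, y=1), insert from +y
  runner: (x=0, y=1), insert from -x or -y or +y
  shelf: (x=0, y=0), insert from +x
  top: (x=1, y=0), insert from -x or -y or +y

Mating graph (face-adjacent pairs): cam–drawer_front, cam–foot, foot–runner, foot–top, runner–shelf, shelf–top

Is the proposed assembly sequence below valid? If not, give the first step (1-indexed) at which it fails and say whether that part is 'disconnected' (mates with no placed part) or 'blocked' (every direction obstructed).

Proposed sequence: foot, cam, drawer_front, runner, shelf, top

Valid

1. foot@(1, 1) [+y clear] — {foot}
2. cam@(1, 2) [+y clear] — {cam, foot}
3. drawer_front@(1, 3) [-x clear] — {cam, drawer_front, foot}
4. runner@(0, 1) [-x clear] — {cam, drawer_front, foot, runner}
5. shelf@(0, 0) [+x clear] — {cam, drawer_front, foot, runner, shelf}
6. top@(1, 0) [-y clear] — {cam, drawer_front, foot, runner, shelf, top}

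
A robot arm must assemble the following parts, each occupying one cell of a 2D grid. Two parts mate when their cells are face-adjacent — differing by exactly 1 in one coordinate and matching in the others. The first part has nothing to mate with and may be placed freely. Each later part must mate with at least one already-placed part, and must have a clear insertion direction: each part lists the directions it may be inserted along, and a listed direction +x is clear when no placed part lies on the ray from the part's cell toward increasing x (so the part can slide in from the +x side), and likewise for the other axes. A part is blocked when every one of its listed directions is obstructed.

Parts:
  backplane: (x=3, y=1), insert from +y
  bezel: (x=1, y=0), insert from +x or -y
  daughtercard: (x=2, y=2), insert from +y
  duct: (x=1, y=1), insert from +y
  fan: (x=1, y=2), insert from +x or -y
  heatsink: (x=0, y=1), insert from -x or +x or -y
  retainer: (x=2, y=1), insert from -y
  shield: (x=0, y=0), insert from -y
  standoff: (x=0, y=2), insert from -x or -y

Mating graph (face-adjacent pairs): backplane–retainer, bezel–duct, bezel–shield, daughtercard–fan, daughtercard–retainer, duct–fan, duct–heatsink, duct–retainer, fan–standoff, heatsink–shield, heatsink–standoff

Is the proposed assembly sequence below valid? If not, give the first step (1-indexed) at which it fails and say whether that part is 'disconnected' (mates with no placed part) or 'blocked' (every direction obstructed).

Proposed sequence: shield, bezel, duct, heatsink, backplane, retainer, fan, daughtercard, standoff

1. shield@(0, 0) [-y clear] — {shield}
2. bezel@(1, 0) [+x clear] — {bezel, shield}
3. duct@(1, 1) [+y clear] — {bezel, duct, shield}
4. heatsink@(0, 1) [-x clear] — {bezel, duct, heatsink, shield}
5. backplane@(3, 1) — no placed neighbour ⇒ disconnected

Invalid at step 5 (disconnected)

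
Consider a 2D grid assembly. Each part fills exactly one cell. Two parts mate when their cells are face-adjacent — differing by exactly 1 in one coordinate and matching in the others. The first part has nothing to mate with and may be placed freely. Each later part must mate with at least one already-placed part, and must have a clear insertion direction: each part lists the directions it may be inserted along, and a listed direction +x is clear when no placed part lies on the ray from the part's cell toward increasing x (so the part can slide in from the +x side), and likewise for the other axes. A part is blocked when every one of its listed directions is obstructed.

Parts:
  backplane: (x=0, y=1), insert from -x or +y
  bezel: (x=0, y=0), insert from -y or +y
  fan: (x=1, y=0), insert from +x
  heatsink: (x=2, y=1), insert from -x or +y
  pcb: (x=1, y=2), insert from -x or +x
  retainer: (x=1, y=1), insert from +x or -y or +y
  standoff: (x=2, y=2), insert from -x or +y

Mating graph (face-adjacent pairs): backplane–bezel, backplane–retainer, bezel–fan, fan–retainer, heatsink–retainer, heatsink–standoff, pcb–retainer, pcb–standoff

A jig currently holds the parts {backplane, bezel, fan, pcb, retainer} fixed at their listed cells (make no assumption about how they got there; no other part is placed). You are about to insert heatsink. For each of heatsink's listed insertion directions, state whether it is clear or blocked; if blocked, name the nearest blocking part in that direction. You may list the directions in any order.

+y: clear; -x: blocked by retainer

-x: nearest on ray is retainer@(1, 1) ⇒ blocked
+y: ray from heatsink(2, 1) has no placed part ⇒ clear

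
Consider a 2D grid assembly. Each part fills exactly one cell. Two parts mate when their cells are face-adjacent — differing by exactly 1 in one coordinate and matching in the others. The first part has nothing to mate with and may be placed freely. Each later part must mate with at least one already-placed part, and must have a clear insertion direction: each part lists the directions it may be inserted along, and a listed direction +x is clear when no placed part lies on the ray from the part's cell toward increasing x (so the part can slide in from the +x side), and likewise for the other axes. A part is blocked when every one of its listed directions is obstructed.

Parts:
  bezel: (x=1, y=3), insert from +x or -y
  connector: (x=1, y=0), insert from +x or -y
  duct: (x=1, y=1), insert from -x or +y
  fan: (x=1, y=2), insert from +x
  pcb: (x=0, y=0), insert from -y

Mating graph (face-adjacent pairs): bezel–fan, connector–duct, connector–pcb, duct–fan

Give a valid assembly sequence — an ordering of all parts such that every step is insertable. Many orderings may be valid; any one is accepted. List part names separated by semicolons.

1. duct@(1, 1) [-x clear] — {duct}
2. fan@(1, 2) [+x clear] — {duct, fan}
3. bezel@(1, 3) [+x clear] — {bezel, duct, fan}
4. connector@(1, 0) [+x clear] — {bezel, connector, duct, fan}
5. pcb@(0, 0) [-y clear] — {bezel, connector, duct, fan, pcb}

duct; fan; bezel; connector; pcb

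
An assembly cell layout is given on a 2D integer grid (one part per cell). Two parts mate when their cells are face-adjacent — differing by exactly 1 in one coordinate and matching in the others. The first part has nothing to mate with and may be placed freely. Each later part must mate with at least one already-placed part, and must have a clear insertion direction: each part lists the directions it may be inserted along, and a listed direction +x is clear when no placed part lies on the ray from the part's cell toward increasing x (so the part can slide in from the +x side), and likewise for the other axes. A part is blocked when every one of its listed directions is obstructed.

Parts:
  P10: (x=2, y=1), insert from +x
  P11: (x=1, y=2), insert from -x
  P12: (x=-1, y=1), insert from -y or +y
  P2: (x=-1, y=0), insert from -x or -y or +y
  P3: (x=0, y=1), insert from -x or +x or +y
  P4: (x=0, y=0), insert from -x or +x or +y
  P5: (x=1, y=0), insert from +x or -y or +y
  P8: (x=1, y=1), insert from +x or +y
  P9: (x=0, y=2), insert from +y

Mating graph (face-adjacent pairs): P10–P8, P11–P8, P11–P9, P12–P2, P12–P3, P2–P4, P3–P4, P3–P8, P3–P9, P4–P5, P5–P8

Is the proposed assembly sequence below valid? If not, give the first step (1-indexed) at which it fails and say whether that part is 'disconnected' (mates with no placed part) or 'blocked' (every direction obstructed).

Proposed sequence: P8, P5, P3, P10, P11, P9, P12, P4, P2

Valid

1. P8@(1, 1) [+x clear] — {P8}
2. P5@(1, 0) [+x clear] — {P5, P8}
3. P3@(0, 1) [-x clear] — {P3, P5, P8}
4. P10@(2, 1) [+x clear] — {P10, P3, P5, P8}
5. P11@(1, 2) [-x clear] — {P10, P11, P3, P5, P8}
6. P9@(0, 2) [+y clear] — {P10, P11, P3, P5, P8, P9}
7. P12@(-1, 1) [-y clear] — {P10, P11, P12, P3, P5, P8, P9}
8. P4@(0, 0) [-x clear] — {P10, P11, P12, P3, P4, P5, P8, P9}
9. P2@(-1, 0) [-x clear] — {P10, P11, P12, P2, P3, P4, P5, P8, P9}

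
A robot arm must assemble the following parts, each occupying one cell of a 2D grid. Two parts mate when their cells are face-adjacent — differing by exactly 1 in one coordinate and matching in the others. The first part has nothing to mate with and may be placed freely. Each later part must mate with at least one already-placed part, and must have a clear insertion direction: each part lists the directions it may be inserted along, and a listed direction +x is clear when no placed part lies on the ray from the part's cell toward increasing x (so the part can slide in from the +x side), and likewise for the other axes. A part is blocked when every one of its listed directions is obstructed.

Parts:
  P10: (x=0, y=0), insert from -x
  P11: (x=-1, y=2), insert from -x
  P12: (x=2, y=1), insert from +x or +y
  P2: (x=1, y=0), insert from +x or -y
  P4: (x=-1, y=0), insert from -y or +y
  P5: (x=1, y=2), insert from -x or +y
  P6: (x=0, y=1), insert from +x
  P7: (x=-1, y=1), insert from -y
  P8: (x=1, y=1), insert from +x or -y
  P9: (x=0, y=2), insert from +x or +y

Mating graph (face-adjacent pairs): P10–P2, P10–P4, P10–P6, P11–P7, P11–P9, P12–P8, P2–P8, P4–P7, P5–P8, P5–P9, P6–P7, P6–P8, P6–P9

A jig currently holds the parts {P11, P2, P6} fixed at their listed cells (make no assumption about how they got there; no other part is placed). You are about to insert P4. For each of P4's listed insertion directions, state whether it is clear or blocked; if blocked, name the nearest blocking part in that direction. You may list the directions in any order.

-y: ray from P4(-1, 0) has no placed part ⇒ clear
+y: nearest on ray is P11@(-1, 2) ⇒ blocked

+y: blocked by P11; -y: clear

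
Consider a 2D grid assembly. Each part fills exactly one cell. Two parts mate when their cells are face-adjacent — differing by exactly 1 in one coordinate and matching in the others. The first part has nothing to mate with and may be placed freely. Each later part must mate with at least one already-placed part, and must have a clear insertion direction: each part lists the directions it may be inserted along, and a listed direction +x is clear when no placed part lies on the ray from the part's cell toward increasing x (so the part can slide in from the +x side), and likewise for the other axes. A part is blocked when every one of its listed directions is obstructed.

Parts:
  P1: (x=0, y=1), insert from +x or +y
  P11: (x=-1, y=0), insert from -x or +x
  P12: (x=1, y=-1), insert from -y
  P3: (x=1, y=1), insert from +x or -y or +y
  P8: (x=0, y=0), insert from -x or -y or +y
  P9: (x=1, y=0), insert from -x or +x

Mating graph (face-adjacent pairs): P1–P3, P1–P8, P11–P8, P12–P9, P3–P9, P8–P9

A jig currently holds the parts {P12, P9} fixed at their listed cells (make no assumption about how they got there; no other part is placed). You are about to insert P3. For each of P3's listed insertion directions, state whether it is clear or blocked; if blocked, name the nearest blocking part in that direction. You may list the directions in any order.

+x: clear; +y: clear; -y: blocked by P9

+x: ray from P3(1, 1) has no placed part ⇒ clear
-y: nearest on ray is P9@(1, 0) ⇒ blocked
+y: ray from P3(1, 1) has no placed part ⇒ clear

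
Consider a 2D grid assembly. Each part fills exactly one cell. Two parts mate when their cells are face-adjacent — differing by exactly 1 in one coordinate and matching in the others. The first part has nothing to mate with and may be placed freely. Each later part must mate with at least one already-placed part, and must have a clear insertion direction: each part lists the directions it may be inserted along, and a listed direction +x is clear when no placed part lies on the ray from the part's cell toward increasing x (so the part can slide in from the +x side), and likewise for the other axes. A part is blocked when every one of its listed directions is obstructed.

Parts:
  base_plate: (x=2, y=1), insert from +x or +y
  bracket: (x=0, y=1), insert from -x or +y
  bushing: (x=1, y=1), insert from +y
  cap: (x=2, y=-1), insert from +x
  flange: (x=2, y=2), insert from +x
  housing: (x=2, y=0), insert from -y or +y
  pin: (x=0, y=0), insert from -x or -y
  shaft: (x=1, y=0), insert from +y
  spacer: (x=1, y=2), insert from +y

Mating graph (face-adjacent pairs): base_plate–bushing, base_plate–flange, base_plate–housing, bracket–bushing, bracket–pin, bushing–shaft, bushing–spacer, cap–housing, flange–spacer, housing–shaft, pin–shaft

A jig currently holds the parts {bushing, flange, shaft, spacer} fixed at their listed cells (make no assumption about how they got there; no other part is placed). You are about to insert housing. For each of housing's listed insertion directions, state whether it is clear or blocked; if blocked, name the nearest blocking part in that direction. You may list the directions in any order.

+y: blocked by flange; -y: clear

-y: ray from housing(2, 0) has no placed part ⇒ clear
+y: nearest on ray is flange@(2, 2) ⇒ blocked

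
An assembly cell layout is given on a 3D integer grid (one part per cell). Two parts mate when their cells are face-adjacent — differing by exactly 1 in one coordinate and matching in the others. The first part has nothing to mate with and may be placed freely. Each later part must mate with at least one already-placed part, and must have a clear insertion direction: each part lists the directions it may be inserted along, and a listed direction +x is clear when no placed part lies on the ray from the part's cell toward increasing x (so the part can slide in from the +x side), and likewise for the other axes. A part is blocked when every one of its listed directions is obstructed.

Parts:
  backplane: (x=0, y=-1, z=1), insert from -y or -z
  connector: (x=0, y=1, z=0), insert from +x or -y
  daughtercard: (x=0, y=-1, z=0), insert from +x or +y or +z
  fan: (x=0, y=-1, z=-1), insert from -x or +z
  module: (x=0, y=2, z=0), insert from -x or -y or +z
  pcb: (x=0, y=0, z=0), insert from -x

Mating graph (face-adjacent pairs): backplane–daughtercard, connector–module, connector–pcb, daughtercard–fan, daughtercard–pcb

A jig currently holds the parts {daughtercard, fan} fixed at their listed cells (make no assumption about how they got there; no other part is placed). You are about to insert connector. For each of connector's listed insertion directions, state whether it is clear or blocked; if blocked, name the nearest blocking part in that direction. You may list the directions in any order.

+x: clear; -y: blocked by daughtercard

+x: ray from connector(0, 1, 0) has no placed part ⇒ clear
-y: nearest on ray is daughtercard@(0, -1, 0) ⇒ blocked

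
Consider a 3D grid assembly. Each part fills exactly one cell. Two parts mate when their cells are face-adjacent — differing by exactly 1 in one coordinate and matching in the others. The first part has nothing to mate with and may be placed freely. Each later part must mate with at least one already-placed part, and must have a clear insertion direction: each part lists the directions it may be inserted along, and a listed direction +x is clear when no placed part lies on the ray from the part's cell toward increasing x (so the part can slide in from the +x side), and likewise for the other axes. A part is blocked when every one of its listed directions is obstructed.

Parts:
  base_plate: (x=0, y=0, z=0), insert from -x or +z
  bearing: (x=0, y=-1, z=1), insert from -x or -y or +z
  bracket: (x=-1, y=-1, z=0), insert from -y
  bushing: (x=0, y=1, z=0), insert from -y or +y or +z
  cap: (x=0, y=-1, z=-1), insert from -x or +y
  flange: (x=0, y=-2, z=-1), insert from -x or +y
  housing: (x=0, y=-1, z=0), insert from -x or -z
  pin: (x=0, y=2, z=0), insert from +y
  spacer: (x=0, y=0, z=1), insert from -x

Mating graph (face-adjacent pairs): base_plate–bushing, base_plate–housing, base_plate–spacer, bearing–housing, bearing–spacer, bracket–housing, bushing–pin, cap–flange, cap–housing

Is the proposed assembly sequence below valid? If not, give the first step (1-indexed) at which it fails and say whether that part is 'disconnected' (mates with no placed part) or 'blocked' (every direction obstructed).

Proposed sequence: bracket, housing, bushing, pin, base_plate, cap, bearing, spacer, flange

1. bracket@(-1, -1, 0) [-y clear] — {bracket}
2. housing@(0, -1, 0) [-z clear] — {bracket, housing}
3. bushing@(0, 1, 0) — no placed neighbour ⇒ disconnected

Invalid at step 3 (disconnected)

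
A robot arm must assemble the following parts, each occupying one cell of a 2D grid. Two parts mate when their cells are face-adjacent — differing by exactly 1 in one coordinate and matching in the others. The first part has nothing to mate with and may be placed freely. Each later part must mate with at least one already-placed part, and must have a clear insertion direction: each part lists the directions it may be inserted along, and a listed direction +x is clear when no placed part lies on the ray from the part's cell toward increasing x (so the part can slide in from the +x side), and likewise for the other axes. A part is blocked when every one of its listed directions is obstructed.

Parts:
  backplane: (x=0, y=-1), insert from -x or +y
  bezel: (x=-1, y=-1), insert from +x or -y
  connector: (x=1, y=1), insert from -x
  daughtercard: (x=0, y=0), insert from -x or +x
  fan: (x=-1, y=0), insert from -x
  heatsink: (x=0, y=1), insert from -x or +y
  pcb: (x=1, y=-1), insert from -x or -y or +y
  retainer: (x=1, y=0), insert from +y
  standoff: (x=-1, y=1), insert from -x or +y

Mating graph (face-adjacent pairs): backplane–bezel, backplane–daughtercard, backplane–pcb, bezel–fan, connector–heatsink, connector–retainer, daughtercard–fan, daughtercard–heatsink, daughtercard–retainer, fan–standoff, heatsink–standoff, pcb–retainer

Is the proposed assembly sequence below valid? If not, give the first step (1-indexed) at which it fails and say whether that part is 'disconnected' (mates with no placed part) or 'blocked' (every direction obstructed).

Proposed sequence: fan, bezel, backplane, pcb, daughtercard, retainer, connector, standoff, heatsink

1. fan@(-1, 0) [-x clear] — {fan}
2. bezel@(-1, -1) [+x clear] — {bezel, fan}
3. backplane@(0, -1) [+y clear] — {backplane, bezel, fan}
4. pcb@(1, -1) [-y clear] — {backplane, bezel, fan, pcb}
5. daughtercard@(0, 0) [+x clear] — {backplane, bezel, daughtercard, fan, pcb}
6. retainer@(1, 0) [+y clear] — {backplane, bezel, daughtercard, fan, pcb, retainer}
7. connector@(1, 1) [-x clear] — {backplane, bezel, connector, daughtercard, fan, pcb, retainer}
8. standoff@(-1, 1) [-x clear] — {backplane, bezel, connector, daughtercard, fan, pcb, retainer, standoff}
9. heatsink@(0, 1) [+y clear] — {backplane, bezel, connector, daughtercard, fan, heatsink, pcb, retainer, standoff}

Valid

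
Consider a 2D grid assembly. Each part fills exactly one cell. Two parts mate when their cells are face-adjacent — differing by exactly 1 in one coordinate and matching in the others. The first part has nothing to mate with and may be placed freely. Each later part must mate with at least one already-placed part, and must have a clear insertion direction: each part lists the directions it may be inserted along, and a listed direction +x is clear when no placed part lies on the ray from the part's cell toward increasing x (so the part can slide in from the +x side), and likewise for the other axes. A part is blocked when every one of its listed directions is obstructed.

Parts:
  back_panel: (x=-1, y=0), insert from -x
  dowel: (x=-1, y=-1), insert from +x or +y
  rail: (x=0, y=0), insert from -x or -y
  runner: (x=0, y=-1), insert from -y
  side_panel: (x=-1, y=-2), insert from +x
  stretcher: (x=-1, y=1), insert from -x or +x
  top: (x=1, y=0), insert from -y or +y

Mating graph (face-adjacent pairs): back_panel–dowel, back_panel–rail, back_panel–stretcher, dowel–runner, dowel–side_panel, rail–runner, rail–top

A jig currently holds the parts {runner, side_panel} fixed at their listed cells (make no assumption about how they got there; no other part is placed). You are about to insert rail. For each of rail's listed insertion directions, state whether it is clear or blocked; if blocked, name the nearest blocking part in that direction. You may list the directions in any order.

-x: clear; -y: blocked by runner

-x: ray from rail(0, 0) has no placed part ⇒ clear
-y: nearest on ray is runner@(0, -1) ⇒ blocked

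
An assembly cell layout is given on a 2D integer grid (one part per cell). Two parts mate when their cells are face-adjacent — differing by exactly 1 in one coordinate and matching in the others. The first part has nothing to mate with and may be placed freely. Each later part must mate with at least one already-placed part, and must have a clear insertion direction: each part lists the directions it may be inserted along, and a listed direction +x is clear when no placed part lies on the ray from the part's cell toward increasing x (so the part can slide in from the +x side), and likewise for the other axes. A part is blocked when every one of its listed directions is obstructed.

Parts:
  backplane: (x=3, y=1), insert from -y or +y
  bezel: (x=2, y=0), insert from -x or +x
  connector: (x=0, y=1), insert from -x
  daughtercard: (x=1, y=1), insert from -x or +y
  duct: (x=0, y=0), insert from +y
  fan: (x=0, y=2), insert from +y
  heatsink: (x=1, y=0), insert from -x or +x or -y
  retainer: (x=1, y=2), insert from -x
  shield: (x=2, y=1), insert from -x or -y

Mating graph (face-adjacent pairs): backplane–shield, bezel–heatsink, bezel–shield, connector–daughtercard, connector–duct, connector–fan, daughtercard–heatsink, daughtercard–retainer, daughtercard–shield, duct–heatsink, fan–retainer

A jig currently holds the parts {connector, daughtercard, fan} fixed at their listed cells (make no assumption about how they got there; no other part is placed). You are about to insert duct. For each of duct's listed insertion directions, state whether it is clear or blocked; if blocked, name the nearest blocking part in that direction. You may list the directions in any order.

+y: nearest on ray is connector@(0, 1) ⇒ blocked

+y: blocked by connector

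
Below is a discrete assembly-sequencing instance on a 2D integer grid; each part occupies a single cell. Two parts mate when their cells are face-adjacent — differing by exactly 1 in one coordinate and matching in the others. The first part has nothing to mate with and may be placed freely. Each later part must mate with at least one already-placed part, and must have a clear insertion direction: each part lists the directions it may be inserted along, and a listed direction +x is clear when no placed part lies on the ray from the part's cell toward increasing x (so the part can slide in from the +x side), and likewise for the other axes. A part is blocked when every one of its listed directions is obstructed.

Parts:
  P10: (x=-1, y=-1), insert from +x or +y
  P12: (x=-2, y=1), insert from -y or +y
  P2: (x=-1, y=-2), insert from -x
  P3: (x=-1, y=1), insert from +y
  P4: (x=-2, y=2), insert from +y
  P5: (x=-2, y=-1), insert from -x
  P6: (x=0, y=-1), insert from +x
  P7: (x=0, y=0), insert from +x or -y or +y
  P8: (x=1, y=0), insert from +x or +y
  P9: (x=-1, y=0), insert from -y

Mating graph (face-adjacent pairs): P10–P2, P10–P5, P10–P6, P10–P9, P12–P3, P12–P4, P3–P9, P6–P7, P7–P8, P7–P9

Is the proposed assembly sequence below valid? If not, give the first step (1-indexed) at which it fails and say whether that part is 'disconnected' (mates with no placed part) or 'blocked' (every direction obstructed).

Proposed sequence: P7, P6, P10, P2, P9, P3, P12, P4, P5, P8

Invalid at step 5 (blocked)

1. P7@(0, 0) [+x clear] — {P7}
2. P6@(0, -1) [+x clear] — {P6, P7}
3. P10@(-1, -1) [+y clear] — {P10, P6, P7}
4. P2@(-1, -2) [-x clear] — {P10, P2, P6, P7}
5. P9@(-1, 0) — -y all obstructed ⇒ blocked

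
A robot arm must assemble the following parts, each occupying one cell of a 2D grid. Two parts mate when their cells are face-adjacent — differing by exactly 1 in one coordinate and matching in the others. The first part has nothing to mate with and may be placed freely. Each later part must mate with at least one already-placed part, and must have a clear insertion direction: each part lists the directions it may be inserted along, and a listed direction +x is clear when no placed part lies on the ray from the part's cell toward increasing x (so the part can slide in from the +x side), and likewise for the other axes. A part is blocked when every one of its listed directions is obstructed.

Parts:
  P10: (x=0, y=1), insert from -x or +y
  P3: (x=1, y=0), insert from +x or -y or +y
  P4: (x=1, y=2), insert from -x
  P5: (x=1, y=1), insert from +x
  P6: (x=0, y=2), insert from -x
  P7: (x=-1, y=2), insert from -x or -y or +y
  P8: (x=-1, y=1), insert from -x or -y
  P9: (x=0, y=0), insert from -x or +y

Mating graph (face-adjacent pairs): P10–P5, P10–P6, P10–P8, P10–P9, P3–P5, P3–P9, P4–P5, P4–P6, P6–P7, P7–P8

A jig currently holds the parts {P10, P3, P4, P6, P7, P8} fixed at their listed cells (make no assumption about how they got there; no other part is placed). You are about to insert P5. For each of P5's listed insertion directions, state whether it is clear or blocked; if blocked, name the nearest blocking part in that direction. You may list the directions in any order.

+x: clear

+x: ray from P5(1, 1) has no placed part ⇒ clear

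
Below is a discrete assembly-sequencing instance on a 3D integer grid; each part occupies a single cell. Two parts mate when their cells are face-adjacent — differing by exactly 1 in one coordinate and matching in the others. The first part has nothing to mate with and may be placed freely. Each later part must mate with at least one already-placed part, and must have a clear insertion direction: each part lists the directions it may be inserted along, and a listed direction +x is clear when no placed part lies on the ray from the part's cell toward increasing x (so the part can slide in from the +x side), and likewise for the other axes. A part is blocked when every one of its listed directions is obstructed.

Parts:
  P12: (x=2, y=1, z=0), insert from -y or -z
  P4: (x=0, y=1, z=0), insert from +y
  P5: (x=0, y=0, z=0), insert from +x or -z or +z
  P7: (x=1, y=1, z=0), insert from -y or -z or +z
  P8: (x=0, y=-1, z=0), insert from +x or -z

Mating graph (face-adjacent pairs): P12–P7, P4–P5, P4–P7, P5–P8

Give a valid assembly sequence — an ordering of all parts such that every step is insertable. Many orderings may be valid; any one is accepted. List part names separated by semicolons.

1. P4@(0, 1, 0) [+y clear] — {P4}
2. P7@(1, 1, 0) [-y clear] — {P4, P7}
3. P12@(2, 1, 0) [-y clear] — {P12, P4, P7}
4. P5@(0, 0, 0) [+x clear] — {P12, P4, P5, P7}
5. P8@(0, -1, 0) [+x clear] — {P12, P4, P5, P7, P8}

P4; P7; P12; P5; P8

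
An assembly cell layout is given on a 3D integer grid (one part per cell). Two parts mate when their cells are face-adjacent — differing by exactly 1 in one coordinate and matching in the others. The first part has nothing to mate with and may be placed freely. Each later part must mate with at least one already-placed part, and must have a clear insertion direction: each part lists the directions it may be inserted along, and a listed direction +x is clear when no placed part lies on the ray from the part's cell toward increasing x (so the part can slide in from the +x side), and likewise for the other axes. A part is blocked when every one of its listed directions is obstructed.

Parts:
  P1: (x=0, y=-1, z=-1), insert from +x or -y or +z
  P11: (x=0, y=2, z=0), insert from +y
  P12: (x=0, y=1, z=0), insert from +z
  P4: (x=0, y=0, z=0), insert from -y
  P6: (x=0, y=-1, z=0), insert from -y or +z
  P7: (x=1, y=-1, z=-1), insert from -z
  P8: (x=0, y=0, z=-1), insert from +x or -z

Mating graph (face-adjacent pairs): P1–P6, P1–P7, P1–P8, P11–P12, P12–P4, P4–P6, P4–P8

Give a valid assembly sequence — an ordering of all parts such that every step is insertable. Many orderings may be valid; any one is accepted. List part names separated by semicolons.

1. P1@(0, -1, -1) [+x clear] — {P1}
2. P8@(0, 0, -1) [+x clear] — {P1, P8}
3. P4@(0, 0, 0) [-y clear] — {P1, P4, P8}
4. P6@(0, -1, 0) [-y clear] — {P1, P4, P6, P8}
5. P12@(0, 1, 0) [+z clear] — {P1, P12, P4, P6, P8}
6. P11@(0, 2, 0) [+y clear] — {P1, P11, P12, P4, P6, P8}
7. P7@(1, -1, -1) [-z clear] — {P1, P11, P12, P4, P6, P7, P8}

P1; P8; P4; P6; P12; P11; P7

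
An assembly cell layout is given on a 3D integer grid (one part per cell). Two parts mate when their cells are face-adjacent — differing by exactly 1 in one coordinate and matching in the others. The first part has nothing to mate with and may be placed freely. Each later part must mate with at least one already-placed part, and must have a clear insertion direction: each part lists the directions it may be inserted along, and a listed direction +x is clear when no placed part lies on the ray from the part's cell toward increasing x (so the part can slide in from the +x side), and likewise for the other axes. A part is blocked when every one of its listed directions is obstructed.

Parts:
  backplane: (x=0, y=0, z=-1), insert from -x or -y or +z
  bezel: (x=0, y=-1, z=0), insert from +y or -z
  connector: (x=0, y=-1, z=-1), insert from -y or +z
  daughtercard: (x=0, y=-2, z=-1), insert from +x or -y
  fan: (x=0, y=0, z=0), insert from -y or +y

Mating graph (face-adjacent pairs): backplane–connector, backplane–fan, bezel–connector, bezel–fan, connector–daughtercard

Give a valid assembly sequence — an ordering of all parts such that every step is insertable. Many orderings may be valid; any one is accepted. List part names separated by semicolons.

1. daughtercard@(0, -2, -1) [+x clear] — {daughtercard}
2. connector@(0, -1, -1) [+z clear] — {connector, daughtercard}
3. bezel@(0, -1, 0) [+y clear] — {bezel, connector, daughtercard}
4. fan@(0, 0, 0) [+y clear] — {bezel, connector, daughtercard, fan}
5. backplane@(0, 0, -1) [-x clear] — {backplane, bezel, connector, daughtercard, fan}

daughtercard; connector; bezel; fan; backplane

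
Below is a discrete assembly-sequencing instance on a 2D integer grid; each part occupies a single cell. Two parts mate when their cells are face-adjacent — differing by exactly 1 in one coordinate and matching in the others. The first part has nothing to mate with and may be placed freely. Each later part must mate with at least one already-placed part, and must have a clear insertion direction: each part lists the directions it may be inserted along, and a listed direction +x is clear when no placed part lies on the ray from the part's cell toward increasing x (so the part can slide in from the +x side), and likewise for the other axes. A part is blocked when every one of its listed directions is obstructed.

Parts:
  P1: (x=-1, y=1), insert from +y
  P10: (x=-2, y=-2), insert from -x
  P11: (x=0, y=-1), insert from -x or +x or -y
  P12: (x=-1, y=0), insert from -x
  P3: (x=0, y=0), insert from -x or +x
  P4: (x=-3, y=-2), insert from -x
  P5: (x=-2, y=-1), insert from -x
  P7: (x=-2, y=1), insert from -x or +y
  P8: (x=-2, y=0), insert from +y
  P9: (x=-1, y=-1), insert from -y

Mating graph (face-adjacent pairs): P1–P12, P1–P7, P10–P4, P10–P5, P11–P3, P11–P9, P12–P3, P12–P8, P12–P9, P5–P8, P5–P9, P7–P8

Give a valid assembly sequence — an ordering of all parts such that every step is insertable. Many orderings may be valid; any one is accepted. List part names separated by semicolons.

1. P11@(0, -1) [-x clear] — {P11}
2. P9@(-1, -1) [-y clear] — {P11, P9}
3. P12@(-1, 0) [-x clear] — {P11, P12, P9}
4. P8@(-2, 0) [+y clear] — {P11, P12, P8, P9}
5. P7@(-2, 1) [-x clear] — {P11, P12, P7, P8, P9}
6. P3@(0, 0) [+x clear] — {P11, P12, P3, P7, P8, P9}
7. P5@(-2, -1) [-x clear] — {P11, P12, P3, P5, P7, P8, P9}
8. P10@(-2, -2) [-x clear] — {P10, P11, P12, P3, P5, P7, P8, P9}
9. P4@(-3, -2) [-x clear] — {P10, P11, P12, P3, P4, P5, P7, P8, P9}
10. P1@(-1, 1) [+y clear] — {P1, P10, P11, P12, P3, P4, P5, P7, P8, P9}

P11; P9; P12; P8; P7; P3; P5; P10; P4; P1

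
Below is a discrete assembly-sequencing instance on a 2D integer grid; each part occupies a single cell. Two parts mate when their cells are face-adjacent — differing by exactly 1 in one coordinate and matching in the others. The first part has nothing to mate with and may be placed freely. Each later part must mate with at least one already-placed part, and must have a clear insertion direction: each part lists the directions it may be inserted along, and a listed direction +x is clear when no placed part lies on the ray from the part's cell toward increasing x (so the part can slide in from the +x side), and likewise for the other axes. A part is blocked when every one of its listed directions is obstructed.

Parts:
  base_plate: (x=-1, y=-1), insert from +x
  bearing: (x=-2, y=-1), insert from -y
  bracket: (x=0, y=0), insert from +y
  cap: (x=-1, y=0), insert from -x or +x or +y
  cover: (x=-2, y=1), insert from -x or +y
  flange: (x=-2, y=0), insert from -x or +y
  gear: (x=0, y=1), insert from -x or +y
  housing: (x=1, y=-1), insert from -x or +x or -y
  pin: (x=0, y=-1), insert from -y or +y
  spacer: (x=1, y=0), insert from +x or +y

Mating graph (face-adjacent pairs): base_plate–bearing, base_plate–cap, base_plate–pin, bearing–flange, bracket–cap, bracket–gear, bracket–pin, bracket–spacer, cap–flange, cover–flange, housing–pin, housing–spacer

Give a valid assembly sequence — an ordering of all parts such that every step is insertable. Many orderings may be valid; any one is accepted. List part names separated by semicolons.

cap; bracket; flange; base_plate; pin; housing; cover; gear; spacer; bearing

1. cap@(-1, 0) [-x clear] — {cap}
2. bracket@(0, 0) [+y clear] — {bracket, cap}
3. flange@(-2, 0) [-x clear] — {bracket, cap, flange}
4. base_plate@(-1, -1) [+x clear] — {base_plate, bracket, cap, flange}
5. pin@(0, -1) [-y clear] — {base_plate, bracket, cap, flange, pin}
6. housing@(1, -1) [+x clear] — {base_plate, bracket, cap, flange, housing, pin}
7. cover@(-2, 1) [-x clear] — {base_plate, bracket, cap, cover, flange, housing, pin}
8. gear@(0, 1) [+y clear] — {base_plate, bracket, cap, cover, flange, gear, housing, pin}
9. spacer@(1, 0) [+x clear] — {base_plate, bracket, cap, cover, flange, gear, housing, pin, spacer}
10. bearing@(-2, -1) [-y clear] — {base_plate, bearing, bracket, cap, cover, flange, gear, housing, pin, spacer}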